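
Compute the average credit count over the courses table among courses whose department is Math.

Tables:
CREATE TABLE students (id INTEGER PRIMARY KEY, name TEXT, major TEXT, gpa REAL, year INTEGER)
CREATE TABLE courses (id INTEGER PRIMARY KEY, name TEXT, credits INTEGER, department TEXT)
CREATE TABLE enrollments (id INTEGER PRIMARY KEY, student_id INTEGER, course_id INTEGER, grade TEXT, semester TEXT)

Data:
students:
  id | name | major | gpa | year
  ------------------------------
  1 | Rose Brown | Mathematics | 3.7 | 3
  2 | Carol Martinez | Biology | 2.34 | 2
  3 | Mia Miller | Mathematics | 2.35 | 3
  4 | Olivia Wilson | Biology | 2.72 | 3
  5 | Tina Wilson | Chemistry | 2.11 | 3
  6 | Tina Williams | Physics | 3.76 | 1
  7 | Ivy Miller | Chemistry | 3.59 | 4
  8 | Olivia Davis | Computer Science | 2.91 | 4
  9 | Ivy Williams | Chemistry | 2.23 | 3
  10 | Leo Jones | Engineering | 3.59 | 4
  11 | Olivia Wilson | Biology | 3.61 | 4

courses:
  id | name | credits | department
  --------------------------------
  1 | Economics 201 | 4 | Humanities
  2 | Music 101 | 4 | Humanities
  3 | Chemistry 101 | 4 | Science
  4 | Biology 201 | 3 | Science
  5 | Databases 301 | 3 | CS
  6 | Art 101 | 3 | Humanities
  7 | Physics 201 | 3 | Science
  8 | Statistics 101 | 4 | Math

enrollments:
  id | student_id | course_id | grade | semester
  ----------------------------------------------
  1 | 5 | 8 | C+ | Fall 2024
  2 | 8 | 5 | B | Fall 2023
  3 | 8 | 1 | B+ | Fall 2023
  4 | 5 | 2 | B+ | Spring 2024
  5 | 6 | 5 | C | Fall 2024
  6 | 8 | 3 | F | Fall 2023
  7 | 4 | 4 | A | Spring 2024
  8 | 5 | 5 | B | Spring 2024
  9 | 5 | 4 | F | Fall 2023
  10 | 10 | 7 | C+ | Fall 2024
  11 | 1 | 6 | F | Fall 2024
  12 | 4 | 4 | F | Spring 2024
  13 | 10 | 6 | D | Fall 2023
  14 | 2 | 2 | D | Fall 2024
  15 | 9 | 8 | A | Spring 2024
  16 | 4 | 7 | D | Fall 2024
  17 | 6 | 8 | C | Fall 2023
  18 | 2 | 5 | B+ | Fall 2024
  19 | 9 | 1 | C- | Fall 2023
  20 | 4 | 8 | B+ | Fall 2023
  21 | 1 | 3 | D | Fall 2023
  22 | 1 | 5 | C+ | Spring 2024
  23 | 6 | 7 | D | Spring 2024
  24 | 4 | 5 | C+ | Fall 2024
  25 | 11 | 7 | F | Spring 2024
SELECT AVG(credits) FROM courses WHERE department = 'Math'

Execution result:
4.00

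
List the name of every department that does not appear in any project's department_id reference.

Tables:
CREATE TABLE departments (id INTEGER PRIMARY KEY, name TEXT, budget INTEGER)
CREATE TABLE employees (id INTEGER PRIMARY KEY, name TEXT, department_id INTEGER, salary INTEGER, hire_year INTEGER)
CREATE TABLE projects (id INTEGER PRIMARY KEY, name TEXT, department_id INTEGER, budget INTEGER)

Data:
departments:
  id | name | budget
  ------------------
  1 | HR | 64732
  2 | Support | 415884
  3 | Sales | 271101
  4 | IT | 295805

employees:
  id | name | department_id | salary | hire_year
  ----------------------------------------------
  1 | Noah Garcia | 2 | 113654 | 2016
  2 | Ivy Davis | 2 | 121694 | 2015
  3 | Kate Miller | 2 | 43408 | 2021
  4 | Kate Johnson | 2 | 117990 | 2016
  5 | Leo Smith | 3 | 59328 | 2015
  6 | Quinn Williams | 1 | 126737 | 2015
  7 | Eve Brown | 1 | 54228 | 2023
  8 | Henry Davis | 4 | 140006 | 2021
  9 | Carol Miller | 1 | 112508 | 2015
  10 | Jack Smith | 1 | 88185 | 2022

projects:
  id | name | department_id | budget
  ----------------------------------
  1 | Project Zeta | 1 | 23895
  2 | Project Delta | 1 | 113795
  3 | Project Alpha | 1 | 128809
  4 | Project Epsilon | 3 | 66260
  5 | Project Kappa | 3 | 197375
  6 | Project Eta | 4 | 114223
SELECT p.name FROM departments p LEFT JOIN projects c ON c.department_id = p.id WHERE c.id IS NULL

Execution result:
Support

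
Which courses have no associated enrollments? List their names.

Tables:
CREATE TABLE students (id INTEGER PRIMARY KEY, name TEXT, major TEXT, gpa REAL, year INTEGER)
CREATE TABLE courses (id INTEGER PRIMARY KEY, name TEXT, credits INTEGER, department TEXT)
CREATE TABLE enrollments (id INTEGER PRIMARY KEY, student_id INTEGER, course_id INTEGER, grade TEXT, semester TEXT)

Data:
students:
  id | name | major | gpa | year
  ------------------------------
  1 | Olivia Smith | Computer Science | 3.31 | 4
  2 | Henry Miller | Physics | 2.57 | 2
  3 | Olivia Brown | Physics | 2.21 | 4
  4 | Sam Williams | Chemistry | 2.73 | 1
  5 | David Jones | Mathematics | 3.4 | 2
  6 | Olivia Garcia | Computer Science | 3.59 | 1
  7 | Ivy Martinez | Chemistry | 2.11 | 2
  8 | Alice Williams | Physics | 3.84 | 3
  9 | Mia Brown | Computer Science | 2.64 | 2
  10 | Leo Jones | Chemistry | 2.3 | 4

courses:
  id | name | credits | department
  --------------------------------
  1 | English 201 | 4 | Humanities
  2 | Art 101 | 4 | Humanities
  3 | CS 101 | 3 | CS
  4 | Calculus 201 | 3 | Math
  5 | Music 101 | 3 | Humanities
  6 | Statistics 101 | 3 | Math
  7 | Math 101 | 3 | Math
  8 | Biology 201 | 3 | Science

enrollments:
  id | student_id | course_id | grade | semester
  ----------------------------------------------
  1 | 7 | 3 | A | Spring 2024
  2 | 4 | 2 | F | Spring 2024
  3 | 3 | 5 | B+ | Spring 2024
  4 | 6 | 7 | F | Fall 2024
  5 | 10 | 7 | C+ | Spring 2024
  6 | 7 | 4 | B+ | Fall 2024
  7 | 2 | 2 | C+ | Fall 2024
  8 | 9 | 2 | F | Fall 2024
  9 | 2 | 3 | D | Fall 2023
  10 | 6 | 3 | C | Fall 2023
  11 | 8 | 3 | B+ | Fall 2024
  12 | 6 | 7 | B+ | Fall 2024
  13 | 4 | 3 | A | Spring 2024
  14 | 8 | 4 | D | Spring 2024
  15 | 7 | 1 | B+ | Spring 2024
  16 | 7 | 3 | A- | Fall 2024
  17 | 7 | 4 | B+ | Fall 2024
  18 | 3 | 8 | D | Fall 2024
SELECT p.name FROM courses p LEFT JOIN enrollments c ON c.course_id = p.id WHERE c.id IS NULL

Execution result:
Statistics 101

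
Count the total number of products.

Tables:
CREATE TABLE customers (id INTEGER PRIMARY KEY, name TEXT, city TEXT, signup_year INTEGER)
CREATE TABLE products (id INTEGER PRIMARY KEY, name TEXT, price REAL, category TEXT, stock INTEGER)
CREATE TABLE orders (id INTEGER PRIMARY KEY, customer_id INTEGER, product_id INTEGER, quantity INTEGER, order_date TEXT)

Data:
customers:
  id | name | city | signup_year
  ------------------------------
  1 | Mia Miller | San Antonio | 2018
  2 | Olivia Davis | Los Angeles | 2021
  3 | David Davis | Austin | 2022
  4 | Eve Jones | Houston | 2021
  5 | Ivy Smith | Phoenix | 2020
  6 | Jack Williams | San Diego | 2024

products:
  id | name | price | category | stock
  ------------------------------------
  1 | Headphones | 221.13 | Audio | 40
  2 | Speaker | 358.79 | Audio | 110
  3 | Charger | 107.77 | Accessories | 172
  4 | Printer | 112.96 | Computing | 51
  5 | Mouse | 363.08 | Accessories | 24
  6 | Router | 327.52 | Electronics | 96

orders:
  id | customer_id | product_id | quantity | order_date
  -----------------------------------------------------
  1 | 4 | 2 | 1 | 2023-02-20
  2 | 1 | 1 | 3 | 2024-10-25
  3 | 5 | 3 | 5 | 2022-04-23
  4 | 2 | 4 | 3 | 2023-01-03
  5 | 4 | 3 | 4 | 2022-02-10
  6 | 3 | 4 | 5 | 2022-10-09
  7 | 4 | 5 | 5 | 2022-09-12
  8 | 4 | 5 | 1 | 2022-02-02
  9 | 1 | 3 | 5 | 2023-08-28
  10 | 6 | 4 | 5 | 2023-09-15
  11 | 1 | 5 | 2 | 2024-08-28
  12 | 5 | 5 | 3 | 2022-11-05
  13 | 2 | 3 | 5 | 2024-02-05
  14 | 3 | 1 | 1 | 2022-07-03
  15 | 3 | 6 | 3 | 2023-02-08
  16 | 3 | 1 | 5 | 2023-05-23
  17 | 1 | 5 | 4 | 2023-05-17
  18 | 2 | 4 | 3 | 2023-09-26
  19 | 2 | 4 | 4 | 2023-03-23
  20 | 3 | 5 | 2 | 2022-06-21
SELECT COUNT(*) FROM products

Execution result:
6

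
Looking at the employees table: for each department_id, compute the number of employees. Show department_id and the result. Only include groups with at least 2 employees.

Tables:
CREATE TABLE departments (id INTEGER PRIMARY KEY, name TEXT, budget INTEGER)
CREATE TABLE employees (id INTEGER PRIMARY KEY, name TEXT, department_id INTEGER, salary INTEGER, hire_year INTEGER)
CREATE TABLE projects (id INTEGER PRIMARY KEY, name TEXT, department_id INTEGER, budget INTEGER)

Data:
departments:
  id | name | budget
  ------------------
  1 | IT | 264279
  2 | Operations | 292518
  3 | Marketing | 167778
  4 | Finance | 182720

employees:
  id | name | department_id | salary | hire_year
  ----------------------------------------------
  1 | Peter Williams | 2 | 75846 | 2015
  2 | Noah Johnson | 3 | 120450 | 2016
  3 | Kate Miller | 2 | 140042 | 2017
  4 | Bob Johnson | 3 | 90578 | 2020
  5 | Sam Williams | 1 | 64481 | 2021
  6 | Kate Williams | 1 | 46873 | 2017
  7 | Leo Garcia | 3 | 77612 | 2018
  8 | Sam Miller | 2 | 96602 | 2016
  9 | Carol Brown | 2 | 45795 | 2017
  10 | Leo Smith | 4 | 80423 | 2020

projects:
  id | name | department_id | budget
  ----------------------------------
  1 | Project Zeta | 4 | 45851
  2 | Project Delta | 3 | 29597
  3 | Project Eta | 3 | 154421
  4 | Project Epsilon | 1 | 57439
SELECT department_id, COUNT(*) AS n FROM employees GROUP BY department_id HAVING COUNT(*) >= 2

Execution result:
department_id | n
1 | 2
2 | 4
3 | 3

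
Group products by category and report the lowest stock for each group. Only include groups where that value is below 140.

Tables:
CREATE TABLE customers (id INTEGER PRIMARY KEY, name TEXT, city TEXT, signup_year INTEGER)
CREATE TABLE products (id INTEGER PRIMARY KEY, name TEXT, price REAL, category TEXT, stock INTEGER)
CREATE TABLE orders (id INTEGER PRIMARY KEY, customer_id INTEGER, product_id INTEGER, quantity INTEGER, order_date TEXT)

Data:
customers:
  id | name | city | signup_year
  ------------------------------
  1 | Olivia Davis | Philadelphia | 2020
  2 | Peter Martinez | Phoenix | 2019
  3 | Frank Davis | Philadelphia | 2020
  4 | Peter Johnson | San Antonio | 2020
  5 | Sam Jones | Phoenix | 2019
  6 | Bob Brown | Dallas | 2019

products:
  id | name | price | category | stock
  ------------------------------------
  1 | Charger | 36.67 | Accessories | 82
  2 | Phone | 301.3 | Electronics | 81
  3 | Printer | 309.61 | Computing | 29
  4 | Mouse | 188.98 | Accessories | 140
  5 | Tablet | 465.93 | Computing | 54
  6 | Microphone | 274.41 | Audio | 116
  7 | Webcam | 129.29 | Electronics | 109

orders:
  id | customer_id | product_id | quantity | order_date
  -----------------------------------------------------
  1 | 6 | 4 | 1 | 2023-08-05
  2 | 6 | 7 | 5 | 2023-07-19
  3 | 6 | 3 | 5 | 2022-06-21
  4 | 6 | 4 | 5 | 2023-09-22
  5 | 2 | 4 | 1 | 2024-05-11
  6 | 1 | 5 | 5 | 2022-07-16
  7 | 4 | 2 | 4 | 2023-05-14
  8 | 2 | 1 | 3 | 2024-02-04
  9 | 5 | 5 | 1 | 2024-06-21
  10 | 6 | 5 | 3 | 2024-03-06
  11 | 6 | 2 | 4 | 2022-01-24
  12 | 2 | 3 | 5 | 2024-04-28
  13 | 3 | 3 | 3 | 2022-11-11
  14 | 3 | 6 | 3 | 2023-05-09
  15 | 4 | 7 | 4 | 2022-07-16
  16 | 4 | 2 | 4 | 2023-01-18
SELECT category, MIN(stock) AS min_stock FROM products GROUP BY category HAVING MIN(stock) < 140

Execution result:
category | min_stock
Accessories | 82
Audio | 116
Computing | 29
Electronics | 81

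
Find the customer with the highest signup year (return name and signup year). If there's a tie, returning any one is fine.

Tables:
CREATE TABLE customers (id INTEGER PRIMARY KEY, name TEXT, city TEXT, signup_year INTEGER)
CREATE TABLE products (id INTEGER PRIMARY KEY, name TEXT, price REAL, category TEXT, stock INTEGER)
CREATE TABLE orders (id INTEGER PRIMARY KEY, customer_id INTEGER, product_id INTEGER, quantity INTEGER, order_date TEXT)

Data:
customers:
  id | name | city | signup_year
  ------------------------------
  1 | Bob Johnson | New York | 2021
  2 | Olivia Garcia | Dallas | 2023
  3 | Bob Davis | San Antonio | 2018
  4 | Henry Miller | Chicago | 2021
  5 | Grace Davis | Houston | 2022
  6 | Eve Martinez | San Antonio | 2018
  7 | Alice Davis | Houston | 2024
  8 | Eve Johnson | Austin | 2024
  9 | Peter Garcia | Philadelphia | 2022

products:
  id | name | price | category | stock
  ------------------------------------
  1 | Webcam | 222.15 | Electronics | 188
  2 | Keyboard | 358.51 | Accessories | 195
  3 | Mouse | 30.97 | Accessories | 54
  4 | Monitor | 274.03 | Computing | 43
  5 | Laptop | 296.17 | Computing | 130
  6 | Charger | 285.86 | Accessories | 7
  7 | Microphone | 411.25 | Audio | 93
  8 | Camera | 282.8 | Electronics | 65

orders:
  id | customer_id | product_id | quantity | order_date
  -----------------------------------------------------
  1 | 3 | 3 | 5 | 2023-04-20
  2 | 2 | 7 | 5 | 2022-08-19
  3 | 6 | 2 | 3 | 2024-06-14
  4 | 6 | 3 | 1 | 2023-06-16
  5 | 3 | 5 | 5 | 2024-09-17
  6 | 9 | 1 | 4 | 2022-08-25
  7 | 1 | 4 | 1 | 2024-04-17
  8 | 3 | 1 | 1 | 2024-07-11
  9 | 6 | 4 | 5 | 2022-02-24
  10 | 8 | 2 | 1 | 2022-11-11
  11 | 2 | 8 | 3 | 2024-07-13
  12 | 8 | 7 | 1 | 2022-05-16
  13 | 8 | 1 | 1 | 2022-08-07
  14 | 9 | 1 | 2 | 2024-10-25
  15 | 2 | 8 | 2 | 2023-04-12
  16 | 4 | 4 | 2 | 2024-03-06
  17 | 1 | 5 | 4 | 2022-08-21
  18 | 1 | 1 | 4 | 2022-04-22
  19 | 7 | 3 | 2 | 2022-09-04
SELECT name, signup_year FROM customers ORDER BY signup_year DESC LIMIT 1

Execution result:
name | signup_year
Alice Davis | 2024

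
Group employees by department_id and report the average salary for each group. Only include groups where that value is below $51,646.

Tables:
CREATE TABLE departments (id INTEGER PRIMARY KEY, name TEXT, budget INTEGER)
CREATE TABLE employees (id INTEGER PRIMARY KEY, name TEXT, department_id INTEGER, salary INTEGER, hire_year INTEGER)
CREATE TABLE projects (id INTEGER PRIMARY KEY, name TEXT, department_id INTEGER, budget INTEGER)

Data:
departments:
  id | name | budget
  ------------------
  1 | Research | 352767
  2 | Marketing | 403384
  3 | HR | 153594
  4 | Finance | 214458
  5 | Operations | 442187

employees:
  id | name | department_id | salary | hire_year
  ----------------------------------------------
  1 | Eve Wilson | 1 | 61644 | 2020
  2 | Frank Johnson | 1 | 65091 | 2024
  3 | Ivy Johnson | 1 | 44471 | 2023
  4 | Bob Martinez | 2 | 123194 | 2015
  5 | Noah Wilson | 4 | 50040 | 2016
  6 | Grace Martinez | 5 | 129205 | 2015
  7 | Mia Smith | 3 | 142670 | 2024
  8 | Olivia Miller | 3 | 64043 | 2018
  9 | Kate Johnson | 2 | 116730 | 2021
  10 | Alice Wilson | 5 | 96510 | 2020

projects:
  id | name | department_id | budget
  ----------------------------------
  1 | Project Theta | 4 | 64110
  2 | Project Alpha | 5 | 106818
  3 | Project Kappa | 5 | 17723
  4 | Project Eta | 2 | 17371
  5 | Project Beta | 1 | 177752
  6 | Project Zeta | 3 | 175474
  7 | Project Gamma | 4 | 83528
SELECT department_id, AVG(salary) AS avg_salary FROM employees GROUP BY department_id HAVING AVG(salary) < 51646

Execution result:
department_id | avg_salary
4 | 50040.00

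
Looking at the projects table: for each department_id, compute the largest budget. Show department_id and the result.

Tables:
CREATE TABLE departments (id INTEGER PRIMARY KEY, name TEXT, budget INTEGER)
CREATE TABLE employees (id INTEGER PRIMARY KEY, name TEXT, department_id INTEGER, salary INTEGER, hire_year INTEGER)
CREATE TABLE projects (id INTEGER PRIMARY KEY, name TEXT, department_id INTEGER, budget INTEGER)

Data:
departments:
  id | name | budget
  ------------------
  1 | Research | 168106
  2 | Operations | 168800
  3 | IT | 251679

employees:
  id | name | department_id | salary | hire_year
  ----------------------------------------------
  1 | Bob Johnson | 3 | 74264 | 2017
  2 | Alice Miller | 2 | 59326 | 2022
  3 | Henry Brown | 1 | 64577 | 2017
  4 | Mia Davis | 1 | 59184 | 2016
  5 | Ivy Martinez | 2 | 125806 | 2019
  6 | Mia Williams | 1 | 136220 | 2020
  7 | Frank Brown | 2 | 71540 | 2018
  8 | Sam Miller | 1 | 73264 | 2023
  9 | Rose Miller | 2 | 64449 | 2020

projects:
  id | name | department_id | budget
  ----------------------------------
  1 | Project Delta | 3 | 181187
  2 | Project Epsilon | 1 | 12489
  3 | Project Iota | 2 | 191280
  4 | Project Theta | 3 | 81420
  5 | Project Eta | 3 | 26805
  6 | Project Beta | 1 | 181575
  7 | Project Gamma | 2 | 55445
SELECT department_id, MAX(budget) AS max_budget FROM projects GROUP BY department_id

Execution result:
department_id | max_budget
1 | 181575
2 | 191280
3 | 181187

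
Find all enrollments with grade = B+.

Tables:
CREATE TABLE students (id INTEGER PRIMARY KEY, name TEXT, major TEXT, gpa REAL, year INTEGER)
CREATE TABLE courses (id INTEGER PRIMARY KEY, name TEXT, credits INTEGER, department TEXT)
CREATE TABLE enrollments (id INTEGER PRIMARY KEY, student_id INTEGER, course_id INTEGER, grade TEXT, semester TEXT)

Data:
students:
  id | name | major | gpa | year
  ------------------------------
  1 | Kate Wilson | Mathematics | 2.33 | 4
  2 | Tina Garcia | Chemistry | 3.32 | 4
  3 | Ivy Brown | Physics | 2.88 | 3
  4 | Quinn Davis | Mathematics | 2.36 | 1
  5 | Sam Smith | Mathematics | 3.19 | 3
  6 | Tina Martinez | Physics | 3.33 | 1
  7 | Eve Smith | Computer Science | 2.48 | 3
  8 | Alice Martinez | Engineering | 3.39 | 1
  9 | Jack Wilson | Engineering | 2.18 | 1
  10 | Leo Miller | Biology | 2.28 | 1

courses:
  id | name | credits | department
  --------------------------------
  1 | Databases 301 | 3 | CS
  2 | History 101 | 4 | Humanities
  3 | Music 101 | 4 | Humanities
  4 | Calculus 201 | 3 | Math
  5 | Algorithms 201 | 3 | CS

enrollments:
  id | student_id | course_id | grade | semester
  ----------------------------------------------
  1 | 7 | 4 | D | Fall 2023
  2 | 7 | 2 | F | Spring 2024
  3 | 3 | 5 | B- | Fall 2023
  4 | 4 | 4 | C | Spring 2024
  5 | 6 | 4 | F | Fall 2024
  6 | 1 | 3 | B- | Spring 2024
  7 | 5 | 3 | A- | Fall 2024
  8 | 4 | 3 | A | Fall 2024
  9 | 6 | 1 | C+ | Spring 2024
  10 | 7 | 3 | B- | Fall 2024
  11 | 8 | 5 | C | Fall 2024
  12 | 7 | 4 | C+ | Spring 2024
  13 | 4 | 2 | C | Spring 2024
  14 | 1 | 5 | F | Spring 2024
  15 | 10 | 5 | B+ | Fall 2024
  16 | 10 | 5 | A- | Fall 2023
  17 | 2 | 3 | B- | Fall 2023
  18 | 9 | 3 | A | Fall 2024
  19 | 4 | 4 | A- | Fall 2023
SELECT id, grade FROM enrollments WHERE grade = 'B+'

Execution result:
id | grade
15 | B+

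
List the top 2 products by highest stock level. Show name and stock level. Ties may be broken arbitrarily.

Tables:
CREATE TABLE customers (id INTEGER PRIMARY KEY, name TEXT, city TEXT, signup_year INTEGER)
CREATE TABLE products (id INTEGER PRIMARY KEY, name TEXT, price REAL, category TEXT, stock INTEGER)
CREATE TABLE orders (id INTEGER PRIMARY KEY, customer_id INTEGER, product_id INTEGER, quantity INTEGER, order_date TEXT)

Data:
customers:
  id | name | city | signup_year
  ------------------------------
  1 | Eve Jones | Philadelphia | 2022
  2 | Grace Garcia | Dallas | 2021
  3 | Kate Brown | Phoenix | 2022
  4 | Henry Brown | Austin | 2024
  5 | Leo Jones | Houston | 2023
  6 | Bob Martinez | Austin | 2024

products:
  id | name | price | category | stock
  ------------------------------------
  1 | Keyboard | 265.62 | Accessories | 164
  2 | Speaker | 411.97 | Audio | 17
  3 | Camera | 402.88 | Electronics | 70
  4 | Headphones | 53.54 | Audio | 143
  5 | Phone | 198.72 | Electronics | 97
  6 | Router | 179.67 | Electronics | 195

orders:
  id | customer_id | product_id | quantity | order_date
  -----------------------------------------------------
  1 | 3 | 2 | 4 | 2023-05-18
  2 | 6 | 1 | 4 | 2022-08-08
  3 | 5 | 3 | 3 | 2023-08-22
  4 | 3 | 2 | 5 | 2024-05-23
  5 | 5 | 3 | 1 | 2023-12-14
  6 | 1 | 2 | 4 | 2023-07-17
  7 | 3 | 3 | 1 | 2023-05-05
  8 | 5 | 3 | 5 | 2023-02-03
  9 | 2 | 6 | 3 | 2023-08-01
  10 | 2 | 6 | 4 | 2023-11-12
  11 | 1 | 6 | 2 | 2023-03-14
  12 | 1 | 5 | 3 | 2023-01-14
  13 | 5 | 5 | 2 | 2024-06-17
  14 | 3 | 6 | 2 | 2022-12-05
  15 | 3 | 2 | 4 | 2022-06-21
SELECT name, stock FROM products ORDER BY stock DESC LIMIT 2

Execution result:
name | stock
Router | 195
Keyboard | 164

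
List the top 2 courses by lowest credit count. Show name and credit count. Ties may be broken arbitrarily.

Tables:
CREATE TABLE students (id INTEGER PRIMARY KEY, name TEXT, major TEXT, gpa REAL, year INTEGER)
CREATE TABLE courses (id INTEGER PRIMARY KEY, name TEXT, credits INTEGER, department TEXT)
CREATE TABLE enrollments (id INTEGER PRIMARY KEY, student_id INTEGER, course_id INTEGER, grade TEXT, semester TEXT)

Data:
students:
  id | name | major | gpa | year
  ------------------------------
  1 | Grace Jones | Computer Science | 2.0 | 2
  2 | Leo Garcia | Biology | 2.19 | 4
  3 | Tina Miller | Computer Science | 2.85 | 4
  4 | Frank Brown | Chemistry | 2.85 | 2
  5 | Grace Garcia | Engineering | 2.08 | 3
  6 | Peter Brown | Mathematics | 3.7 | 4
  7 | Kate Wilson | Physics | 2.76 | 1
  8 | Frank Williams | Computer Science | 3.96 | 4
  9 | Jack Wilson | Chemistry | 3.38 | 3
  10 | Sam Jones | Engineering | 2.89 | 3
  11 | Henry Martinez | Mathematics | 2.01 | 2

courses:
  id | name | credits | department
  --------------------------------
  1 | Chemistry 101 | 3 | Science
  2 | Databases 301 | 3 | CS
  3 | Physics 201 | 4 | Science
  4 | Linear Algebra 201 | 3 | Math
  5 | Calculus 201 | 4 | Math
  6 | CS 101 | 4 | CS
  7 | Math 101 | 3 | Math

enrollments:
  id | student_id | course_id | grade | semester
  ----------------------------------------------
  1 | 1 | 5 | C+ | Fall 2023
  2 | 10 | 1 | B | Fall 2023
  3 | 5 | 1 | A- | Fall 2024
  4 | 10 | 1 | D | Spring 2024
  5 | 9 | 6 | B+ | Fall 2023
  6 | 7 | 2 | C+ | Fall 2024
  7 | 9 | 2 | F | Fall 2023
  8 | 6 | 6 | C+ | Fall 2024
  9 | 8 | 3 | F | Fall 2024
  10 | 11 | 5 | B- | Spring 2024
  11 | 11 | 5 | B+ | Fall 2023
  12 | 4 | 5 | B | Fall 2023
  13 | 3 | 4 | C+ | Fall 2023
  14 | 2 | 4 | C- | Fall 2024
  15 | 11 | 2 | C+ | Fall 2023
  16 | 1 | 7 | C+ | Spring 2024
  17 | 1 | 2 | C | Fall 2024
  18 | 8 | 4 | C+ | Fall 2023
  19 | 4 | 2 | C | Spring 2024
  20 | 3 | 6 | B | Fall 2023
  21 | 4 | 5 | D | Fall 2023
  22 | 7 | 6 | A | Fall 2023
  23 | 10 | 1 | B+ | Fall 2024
SELECT name, credits FROM courses ORDER BY credits ASC LIMIT 2

Execution result:
name | credits
Chemistry 101 | 3
Databases 301 | 3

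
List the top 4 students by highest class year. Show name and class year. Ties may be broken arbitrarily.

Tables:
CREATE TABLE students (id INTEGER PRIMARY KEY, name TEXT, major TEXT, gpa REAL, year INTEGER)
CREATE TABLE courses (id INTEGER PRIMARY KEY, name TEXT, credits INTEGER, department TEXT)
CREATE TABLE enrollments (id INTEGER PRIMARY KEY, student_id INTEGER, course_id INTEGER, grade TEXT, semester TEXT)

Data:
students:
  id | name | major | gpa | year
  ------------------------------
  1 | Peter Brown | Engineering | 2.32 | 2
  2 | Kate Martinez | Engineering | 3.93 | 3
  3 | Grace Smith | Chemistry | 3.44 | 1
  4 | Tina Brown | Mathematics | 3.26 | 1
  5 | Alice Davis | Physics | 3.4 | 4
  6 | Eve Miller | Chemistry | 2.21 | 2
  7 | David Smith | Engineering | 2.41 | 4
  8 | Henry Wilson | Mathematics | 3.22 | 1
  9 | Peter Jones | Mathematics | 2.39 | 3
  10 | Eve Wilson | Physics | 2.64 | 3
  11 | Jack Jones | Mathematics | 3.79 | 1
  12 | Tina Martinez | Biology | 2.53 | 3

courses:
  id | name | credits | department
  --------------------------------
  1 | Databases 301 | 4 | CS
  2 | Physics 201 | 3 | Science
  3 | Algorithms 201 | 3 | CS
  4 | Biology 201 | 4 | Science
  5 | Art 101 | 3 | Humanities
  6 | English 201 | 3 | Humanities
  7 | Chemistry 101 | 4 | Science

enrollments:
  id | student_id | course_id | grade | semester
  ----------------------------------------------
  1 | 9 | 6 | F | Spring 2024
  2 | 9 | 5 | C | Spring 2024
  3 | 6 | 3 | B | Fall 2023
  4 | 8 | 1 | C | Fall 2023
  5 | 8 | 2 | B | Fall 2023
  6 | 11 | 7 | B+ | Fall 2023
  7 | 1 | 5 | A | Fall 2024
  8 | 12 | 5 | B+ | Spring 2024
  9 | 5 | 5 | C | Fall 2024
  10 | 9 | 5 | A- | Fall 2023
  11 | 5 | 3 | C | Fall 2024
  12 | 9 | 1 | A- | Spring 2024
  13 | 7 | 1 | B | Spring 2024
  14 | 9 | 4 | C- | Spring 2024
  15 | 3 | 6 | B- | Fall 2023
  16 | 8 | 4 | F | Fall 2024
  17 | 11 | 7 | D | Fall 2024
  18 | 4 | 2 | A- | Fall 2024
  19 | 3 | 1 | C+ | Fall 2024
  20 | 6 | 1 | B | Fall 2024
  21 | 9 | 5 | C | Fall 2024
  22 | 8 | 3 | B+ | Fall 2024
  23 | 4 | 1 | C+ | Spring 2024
SELECT name, year FROM students ORDER BY year DESC LIMIT 4

Execution result:
name | year
Alice Davis | 4
David Smith | 4
Kate Martinez | 3
Peter Jones | 3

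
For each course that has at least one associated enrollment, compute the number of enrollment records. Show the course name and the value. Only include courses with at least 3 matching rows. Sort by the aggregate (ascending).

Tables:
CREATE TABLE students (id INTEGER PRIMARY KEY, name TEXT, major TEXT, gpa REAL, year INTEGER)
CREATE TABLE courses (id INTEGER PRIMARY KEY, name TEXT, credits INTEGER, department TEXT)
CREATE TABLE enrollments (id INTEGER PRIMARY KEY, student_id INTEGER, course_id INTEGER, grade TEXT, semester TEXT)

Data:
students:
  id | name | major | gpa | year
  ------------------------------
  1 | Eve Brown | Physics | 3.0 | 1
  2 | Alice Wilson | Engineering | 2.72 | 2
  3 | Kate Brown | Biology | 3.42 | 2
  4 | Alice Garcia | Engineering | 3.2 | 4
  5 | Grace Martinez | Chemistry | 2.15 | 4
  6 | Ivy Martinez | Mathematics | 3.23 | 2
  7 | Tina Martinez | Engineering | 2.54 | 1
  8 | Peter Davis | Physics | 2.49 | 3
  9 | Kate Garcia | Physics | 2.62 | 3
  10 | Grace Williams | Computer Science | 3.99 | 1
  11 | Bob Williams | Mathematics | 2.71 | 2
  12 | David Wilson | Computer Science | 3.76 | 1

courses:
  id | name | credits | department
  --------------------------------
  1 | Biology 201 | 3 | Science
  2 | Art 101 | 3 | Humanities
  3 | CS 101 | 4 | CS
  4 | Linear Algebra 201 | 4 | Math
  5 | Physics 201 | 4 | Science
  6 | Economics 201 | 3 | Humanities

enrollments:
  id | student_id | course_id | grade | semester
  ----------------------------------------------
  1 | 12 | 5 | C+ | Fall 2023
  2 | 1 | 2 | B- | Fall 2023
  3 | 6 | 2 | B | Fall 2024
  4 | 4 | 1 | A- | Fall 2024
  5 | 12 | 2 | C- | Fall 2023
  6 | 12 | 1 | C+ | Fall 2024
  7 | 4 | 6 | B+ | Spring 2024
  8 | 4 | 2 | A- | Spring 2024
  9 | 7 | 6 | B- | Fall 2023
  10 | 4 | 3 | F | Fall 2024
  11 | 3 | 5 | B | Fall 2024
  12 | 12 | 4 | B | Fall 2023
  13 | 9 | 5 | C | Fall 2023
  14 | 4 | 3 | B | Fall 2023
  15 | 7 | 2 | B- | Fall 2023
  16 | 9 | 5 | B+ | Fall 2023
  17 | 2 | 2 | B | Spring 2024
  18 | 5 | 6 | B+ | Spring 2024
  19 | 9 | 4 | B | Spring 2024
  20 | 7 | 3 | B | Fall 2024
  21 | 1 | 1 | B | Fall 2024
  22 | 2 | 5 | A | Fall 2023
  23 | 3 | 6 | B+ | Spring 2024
SELECT p.name, COUNT(*) AS n FROM enrollments c JOIN courses p ON c.course_id = p.id GROUP BY p.id, p.name HAVING COUNT(*) >= 3 ORDER BY n ASC

Execution result:
name | n
Biology 201 | 3
CS 101 | 3
Economics 201 | 4
Physics 201 | 5
Art 101 | 6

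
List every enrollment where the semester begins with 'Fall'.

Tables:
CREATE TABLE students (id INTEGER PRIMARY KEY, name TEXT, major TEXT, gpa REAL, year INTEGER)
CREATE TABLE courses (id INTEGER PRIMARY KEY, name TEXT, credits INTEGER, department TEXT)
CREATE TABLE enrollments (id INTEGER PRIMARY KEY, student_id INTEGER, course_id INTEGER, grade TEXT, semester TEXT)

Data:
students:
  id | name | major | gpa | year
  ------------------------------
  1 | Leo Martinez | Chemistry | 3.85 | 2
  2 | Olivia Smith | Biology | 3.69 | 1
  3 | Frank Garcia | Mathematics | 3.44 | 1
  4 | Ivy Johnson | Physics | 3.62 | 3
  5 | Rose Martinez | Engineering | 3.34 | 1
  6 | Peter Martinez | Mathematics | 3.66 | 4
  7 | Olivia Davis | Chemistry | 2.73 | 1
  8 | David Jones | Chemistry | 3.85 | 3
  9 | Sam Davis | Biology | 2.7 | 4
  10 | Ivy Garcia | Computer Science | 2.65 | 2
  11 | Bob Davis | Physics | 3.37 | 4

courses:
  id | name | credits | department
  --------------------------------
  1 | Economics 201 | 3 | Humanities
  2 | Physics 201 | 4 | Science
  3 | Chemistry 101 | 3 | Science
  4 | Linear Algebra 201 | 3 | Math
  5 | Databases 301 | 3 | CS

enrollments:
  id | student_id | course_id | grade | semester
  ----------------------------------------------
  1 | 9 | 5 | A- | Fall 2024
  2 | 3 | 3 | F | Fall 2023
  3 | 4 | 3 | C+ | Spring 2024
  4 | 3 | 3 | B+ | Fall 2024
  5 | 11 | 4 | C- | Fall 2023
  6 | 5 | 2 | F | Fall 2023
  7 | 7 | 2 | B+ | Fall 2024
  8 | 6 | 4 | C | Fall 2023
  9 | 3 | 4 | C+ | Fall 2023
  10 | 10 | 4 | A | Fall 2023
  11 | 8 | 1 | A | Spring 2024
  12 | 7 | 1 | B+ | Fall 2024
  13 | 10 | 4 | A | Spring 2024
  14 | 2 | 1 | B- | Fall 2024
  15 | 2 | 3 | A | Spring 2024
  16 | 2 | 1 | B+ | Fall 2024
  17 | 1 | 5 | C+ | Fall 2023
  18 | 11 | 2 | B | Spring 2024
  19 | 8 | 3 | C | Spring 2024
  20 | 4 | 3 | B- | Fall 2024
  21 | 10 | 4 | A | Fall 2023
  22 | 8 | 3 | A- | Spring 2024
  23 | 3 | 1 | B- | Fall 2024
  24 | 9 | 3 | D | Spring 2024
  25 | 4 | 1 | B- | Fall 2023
SELECT id, semester FROM enrollments WHERE semester LIKE 'Fall%'

Execution result:
id | semester
1 | Fall 2024
2 | Fall 2023
4 | Fall 2024
5 | Fall 2023
6 | Fall 2023
7 | Fall 2024
8 | Fall 2023
9 | Fall 2023
10 | Fall 2023
12 | Fall 2024
14 | Fall 2024
16 | Fall 2024
17 | Fall 2023
20 | Fall 2024
21 | Fall 2023
23 | Fall 2024
25 | Fall 2023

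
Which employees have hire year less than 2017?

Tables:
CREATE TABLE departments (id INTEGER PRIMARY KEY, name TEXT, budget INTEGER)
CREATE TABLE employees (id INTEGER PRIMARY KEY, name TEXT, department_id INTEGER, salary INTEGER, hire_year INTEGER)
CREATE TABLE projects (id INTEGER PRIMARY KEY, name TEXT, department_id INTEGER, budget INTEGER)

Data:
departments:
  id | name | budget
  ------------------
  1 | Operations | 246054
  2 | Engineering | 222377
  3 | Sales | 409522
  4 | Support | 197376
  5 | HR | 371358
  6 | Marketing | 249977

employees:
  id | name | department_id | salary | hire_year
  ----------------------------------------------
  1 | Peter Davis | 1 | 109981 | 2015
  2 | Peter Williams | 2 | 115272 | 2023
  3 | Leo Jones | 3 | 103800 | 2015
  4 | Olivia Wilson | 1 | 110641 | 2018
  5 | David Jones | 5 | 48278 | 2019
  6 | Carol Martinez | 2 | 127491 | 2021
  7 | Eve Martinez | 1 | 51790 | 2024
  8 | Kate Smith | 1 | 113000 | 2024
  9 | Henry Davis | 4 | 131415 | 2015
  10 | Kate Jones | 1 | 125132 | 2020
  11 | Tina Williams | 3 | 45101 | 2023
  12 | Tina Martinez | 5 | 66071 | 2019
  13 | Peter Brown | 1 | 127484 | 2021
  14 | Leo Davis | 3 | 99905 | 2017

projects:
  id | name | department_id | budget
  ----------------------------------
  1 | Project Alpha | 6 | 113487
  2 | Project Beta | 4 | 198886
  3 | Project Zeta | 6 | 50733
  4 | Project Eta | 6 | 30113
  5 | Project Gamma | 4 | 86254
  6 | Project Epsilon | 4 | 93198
SELECT name, hire_year FROM employees WHERE hire_year < 2017

Execution result:
name | hire_year
Peter Davis | 2015
Leo Jones | 2015
Henry Davis | 2015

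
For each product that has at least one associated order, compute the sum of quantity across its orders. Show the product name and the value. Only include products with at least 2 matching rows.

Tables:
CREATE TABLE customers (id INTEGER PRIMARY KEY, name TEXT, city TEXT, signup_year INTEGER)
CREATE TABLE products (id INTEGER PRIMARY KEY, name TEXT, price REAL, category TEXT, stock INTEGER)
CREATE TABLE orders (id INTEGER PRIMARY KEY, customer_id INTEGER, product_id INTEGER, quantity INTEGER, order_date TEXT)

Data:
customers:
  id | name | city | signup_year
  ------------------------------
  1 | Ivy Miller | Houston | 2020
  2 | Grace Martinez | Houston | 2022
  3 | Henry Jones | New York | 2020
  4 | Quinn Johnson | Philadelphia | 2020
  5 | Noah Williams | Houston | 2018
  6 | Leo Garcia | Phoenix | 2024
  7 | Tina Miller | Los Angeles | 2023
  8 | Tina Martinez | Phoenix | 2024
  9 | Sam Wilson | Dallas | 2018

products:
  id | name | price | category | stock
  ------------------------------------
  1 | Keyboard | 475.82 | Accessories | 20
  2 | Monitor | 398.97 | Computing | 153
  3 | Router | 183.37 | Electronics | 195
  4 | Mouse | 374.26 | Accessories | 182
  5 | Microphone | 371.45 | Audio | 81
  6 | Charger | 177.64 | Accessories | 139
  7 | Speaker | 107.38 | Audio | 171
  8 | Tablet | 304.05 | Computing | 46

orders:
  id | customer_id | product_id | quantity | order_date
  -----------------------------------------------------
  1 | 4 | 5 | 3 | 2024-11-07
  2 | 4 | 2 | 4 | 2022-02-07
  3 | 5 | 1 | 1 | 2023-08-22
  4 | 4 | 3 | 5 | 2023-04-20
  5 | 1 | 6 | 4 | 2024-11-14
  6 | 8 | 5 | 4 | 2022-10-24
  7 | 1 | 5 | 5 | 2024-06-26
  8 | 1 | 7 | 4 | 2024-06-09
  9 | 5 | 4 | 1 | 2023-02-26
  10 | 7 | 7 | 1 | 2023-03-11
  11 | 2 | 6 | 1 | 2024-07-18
SELECT p.name, SUM(c.quantity) AS sum_quantity FROM orders c JOIN products p ON c.product_id = p.id GROUP BY p.id, p.name HAVING COUNT(*) >= 2

Execution result:
name | sum_quantity
Microphone | 12
Charger | 5
Speaker | 5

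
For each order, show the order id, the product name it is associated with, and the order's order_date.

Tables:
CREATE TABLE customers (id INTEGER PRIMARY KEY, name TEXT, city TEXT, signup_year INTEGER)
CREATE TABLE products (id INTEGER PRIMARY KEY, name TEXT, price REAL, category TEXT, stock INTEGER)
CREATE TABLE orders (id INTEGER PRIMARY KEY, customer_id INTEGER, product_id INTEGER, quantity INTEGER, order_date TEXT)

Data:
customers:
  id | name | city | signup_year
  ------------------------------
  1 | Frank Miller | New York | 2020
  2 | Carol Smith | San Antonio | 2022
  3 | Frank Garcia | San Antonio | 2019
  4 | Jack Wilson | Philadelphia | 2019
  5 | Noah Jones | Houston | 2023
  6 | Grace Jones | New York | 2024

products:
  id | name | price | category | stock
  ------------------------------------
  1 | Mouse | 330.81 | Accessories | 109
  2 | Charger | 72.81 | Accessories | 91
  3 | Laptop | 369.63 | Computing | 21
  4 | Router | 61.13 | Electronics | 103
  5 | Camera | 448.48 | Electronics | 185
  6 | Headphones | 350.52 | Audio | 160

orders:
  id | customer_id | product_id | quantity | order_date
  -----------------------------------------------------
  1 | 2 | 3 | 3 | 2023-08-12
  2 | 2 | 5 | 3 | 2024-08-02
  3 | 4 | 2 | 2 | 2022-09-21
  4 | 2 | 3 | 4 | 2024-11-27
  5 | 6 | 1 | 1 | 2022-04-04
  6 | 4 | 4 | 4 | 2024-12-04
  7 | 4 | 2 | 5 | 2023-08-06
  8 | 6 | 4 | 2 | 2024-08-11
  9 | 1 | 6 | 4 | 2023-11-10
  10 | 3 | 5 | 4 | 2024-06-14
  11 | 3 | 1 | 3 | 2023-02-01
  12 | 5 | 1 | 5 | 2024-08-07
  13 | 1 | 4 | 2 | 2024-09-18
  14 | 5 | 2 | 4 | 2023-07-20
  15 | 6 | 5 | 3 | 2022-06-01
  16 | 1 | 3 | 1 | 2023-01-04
SELECT c.id, p.name AS product, c.order_date FROM orders c JOIN products p ON c.product_id = p.id

Execution result:
id | product | order_date
1 | Laptop | 2023-08-12
2 | Camera | 2024-08-02
3 | Charger | 2022-09-21
4 | Laptop | 2024-11-27
5 | Mouse | 2022-04-04
6 | Router | 2024-12-04
7 | Charger | 2023-08-06
8 | Router | 2024-08-11
9 | Headphones | 2023-11-10
10 | Camera | 2024-06-14
11 | Mouse | 2023-02-01
12 | Mouse | 2024-08-07
13 | Router | 2024-09-18
14 | Charger | 2023-07-20
15 | Camera | 2022-06-01
16 | Laptop | 2023-01-04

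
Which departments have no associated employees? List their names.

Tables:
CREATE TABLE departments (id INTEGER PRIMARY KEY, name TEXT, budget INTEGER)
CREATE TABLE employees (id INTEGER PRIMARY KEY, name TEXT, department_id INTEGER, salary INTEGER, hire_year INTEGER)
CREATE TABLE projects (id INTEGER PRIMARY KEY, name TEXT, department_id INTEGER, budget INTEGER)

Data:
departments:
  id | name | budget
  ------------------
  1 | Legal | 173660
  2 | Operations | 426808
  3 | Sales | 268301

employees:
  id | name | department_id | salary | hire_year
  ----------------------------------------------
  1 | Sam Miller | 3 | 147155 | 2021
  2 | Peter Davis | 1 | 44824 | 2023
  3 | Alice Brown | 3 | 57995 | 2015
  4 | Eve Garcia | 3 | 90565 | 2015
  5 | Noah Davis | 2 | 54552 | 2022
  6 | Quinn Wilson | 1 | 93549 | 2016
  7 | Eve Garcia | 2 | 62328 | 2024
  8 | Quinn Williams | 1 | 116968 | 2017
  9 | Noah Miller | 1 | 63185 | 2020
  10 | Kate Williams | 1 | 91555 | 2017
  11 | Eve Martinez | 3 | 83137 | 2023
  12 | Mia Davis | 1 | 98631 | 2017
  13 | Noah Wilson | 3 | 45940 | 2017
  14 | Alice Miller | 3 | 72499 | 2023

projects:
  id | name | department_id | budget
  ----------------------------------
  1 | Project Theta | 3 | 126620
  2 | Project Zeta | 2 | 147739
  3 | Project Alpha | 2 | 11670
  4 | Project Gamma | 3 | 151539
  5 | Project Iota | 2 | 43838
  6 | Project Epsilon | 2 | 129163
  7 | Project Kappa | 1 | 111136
SELECT p.name FROM departments p LEFT JOIN employees c ON c.department_id = p.id WHERE c.id IS NULL

Execution result:
(no rows)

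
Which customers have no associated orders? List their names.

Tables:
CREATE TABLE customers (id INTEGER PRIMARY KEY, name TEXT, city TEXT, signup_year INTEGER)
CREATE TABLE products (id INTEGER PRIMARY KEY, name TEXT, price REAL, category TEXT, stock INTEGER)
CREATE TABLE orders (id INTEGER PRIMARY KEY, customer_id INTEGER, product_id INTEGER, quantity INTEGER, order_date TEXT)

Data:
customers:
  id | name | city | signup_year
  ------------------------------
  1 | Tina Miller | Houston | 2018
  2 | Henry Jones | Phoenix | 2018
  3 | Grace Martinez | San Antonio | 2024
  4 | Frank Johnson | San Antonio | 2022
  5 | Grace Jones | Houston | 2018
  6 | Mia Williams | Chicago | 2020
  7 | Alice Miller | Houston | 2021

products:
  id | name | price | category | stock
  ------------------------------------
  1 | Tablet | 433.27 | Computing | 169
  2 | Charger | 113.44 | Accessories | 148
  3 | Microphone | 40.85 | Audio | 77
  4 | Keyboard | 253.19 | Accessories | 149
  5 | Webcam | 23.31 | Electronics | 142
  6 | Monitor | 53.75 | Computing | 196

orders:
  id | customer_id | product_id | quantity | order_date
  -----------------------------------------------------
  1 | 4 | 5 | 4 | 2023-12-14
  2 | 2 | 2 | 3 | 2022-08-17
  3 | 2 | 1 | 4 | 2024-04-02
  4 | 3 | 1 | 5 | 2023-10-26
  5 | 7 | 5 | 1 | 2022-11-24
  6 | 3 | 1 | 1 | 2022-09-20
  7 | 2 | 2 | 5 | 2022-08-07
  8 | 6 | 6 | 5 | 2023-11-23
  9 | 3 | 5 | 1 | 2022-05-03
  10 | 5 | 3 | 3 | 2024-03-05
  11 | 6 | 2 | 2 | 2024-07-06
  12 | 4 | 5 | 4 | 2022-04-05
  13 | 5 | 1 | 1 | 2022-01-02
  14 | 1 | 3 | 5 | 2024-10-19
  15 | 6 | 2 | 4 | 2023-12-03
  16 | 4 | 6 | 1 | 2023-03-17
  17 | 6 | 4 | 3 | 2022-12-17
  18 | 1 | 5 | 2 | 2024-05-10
SELECT p.name FROM customers p LEFT JOIN orders c ON c.customer_id = p.id WHERE c.id IS NULL

Execution result:
(no rows)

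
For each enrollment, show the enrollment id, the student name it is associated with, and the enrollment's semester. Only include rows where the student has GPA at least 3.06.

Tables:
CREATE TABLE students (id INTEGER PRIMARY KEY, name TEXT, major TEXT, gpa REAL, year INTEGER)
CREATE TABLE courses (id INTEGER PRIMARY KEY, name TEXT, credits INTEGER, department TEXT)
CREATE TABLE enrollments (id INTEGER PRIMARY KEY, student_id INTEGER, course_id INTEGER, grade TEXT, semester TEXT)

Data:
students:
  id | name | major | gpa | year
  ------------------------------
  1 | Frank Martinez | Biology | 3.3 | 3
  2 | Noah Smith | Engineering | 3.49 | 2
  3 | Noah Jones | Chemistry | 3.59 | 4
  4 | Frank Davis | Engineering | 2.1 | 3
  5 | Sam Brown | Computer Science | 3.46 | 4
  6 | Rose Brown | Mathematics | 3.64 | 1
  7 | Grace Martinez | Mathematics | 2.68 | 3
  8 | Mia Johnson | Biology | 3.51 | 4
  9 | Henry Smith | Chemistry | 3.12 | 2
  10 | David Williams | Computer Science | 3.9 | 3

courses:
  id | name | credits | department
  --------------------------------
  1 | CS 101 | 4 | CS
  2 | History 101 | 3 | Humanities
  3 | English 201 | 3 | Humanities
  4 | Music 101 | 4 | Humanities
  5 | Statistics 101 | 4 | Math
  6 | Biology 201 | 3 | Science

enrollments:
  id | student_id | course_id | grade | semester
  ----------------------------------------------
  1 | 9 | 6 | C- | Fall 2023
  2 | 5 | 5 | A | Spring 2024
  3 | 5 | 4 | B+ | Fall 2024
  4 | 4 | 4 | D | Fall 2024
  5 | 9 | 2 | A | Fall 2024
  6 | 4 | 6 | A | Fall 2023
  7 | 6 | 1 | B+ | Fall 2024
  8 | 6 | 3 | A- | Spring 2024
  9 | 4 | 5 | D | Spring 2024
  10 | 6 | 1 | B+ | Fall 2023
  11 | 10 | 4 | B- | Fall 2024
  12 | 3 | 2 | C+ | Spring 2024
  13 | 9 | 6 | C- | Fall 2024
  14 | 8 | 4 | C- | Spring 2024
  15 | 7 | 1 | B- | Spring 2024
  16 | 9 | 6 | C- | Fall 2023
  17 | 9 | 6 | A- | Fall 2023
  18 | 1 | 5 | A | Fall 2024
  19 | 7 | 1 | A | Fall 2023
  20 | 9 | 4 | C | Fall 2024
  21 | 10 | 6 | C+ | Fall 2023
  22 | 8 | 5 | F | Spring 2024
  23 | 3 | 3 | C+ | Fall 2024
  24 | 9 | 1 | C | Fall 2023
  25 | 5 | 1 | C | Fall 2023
SELECT c.id, p.name AS student, c.semester FROM enrollments c JOIN students p ON c.student_id = p.id WHERE p.gpa >= 3.06

Execution result:
id | student | semester
1 | Henry Smith | Fall 2023
2 | Sam Brown | Spring 2024
3 | Sam Brown | Fall 2024
5 | Henry Smith | Fall 2024
7 | Rose Brown | Fall 2024
8 | Rose Brown | Spring 2024
10 | Rose Brown | Fall 2023
11 | David Williams | Fall 2024
12 | Noah Jones | Spring 2024
13 | Henry Smith | Fall 2024
14 | Mia Johnson | Spring 2024
16 | Henry Smith | Fall 2023
17 | Henry Smith | Fall 2023
18 | Frank Martinez | Fall 2024
20 | Henry Smith | Fall 2024
21 | David Williams | Fall 2023
22 | Mia Johnson | Spring 2024
23 | Noah Jones | Fall 2024
24 | Henry Smith | Fall 2023
25 | Sam Brown | Fall 2023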